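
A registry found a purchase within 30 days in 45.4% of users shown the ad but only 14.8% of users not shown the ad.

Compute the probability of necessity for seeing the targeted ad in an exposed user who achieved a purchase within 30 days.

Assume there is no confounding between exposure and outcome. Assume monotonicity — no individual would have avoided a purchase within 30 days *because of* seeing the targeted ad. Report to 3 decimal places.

p₁ = 0.454, p₀ = 0.148.
Under exogeneity and monotonicity, PN = (p₁ − p₀) / p₁.
PN = (0.454 − 0.148) / 0.454 = 0.306 / 0.454 ≈ 0.6740

PN ≈ 0.674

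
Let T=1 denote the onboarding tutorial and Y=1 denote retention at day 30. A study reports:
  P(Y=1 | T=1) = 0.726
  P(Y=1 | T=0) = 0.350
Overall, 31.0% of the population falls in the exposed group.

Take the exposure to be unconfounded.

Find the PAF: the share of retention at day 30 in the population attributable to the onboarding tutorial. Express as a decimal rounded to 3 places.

Let p₁ = 0.726, p₀ = 0.35.
Overall risk P(Y=1) = π·p₁ + (1−π)·p₀ = 0.31×0.726 + 0.69×0.35 = 0.46656.
Under exogeneity, PAF = [P(Y=1) − p₀] / P(Y=1).
PAF = (0.46656 − 0.35) / 0.46656 ≈ 0.2498

PAF ≈ 0.250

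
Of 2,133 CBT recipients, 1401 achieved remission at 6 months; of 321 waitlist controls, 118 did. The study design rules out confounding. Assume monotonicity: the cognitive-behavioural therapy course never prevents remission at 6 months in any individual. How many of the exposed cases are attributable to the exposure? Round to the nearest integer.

about 617 cases

p₁ = P(outcome | exposed) = 1401/2133 = 0.65682
p₀ = P(outcome | unexposed) = 118/321 = 0.3676
PN = (p₁ − p₀)/p₁ = (0.65682 − 0.3676) / 0.65682 ≈ 0.44033.
Attributable cases ≈ PN × (exposed cases) = 0.44033 × 1401 ≈ 616.91.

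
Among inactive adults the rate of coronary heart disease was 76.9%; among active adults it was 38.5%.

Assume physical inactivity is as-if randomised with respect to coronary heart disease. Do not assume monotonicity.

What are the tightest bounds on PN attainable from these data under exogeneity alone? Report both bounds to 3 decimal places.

0.499 ≤ PN ≤ 0.800

p₁ = 0.769, p₀ = 0.385.
Under exogeneity alone the bounds on PN are max{0,(p₁−p₀)/p₁} ≤ PN ≤ min{1,(1−p₀)/p₁}.
  lower = (p₁ − p₀)/p₁ = 0.384 / 0.769 ≈ 0.4993
  upper = min{1, (1 − p₀)/p₁} = 0.615 / 0.769 ≈ 0.7997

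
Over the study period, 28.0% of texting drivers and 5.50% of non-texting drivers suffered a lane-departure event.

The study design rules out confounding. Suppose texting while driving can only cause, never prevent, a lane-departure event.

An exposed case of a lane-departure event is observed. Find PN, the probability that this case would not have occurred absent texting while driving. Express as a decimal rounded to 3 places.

PN ≈ 0.804

p₁ = 0.28, p₀ = 0.055.
Under exogeneity and monotonicity, PN = (p₁ − p₀) / p₁.
PN = (0.28 − 0.055) / 0.28 = 0.225 / 0.28 ≈ 0.8036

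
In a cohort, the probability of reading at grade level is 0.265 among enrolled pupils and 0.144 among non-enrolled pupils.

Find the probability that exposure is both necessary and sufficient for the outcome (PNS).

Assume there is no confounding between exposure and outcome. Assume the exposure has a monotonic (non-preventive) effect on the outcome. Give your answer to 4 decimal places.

PNS ≈ 0.1210

Let p₁ = 0.265, p₀ = 0.144.
Under exogeneity and monotonicity, PNS = p₁ − p₀.
PNS = 0.265 − 0.144 = 0.121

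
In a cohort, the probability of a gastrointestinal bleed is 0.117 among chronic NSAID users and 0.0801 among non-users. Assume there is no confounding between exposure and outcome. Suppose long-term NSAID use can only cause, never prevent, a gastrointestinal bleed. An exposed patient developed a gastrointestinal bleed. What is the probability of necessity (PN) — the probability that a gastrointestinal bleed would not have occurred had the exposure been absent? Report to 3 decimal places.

PN ≈ 0.315

Let p₁ = 0.117, p₀ = 0.0801.
Under exogeneity and monotonicity, PN = (p₁ − p₀) / p₁.
PN = (0.117 − 0.0801) / 0.117 = 0.0369 / 0.117 ≈ 0.3154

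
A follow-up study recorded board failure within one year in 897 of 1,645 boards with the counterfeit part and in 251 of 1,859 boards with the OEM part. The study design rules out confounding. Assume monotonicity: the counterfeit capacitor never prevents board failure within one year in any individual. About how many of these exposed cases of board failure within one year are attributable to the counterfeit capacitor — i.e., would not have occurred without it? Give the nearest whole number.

p₁ = P(outcome | exposed) = 897/1645 = 0.54529
p₀ = P(outcome | unexposed) = 251/1859 = 0.13502
PN = (p₁ − p₀)/p₁ = (0.54529 − 0.13502) / 0.54529 ≈ 0.75239.
Attributable cases ≈ PN × (exposed cases) = 0.75239 × 897 ≈ 674.89.

about 675 cases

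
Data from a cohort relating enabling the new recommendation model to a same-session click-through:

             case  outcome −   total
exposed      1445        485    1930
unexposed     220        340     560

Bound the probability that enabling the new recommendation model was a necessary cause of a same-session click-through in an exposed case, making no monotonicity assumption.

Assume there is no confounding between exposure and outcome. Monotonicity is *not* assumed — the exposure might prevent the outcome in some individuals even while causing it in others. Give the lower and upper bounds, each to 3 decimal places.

0.475 ≤ PN ≤ 0.811

p₁ = P(outcome | exposed) = 1445/1930 = 0.7487
p₀ = P(outcome | unexposed) = 220/560 = 0.39286
Under exogeneity alone the bounds on PN are max{0,(p₁−p₀)/p₁} ≤ PN ≤ min{1,(1−p₀)/p₁}.
  lower = (p₁ − p₀)/p₁ = 0.35585 / 0.7487 ≈ 0.4753
  upper = min{1, (1 − p₀)/p₁} = 0.60714 / 0.7487 ≈ 0.8109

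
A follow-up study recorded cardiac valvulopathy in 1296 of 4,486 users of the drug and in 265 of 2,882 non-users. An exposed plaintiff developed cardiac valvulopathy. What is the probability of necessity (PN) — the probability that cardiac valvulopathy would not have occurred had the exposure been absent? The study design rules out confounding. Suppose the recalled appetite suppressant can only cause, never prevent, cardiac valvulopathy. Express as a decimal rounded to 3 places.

p₁ = P(outcome | exposed) = 1296/4486 = 0.2889
p₀ = P(outcome | unexposed) = 265/2882 = 0.09195
Under exogeneity and monotonicity, PN = (p₁ − p₀) / p₁.
PN = (0.2889 − 0.09195) / 0.2889 = 0.19695 / 0.2889 ≈ 0.6817

PN ≈ 0.682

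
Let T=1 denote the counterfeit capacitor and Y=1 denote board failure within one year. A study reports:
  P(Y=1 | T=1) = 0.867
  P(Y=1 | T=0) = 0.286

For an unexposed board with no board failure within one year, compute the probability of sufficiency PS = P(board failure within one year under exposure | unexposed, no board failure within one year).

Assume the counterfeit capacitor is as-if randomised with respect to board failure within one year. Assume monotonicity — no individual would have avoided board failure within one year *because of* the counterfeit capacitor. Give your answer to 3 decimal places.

PS ≈ 0.814

Let p₁ = 0.867, p₀ = 0.286.
Under exogeneity and monotonicity, PS = (p₁ − p₀) / (1 − p₀).
PS = (0.867 − 0.286) / (1 − 0.286) = 0.581 / 0.714 ≈ 0.8137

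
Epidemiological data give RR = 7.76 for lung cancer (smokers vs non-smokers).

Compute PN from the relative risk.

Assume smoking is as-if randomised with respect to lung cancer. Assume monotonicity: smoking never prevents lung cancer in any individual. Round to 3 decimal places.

PN ≈ 0.871

Under exogeneity and monotonicity, PN = (RR − 1) / RR = 1 − 1/RR.
PN = (7.76 − 1) / 7.76 = 6.76 / 7.76 ≈ 0.8711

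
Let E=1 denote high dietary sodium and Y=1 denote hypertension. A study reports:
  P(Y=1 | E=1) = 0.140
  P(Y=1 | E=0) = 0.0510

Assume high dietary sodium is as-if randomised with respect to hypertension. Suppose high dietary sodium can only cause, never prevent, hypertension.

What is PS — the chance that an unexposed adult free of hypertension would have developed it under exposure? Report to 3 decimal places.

Let p₁ = 0.14, p₀ = 0.051.
Under exogeneity and monotonicity, PS = (p₁ − p₀) / (1 − p₀).
PS = (0.14 − 0.051) / (1 − 0.051) = 0.089 / 0.949 ≈ 0.0938

PS ≈ 0.094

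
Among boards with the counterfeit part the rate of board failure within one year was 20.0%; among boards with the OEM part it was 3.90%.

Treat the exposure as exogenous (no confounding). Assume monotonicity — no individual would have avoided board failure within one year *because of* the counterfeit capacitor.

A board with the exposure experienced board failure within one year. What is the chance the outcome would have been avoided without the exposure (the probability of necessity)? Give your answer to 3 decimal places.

PN ≈ 0.805

p₁ = 0.2, p₀ = 0.039.
Under exogeneity and monotonicity, PN = (p₁ − p₀) / p₁.
PN = (0.2 − 0.039) / 0.2 = 0.161 / 0.2 ≈ 0.8050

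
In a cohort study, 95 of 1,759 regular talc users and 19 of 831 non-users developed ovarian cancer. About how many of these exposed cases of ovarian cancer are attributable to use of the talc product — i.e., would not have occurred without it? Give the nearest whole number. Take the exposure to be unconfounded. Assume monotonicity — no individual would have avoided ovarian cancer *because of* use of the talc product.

about 55 cases

p₁ = P(outcome | exposed) = 95/1759 = 0.054008
p₀ = P(outcome | unexposed) = 19/831 = 0.022864
PN = (p₁ − p₀)/p₁ = (0.054008 − 0.022864) / 0.054008 ≈ 0.57665.
Attributable cases ≈ PN × (exposed cases) = 0.57665 × 95 ≈ 54.78.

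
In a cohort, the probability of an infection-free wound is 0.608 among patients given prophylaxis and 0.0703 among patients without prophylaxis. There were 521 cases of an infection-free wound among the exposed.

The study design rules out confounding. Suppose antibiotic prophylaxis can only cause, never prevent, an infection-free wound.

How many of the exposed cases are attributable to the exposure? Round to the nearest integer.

about 461 cases

Let p₁ = 0.608, p₀ = 0.0703.
PN = (p₁ − p₀)/p₁ = (0.608 − 0.0703) / 0.608 ≈ 0.88437.
Attributable cases ≈ PN × (exposed cases) = 0.88437 × 521 ≈ 460.76.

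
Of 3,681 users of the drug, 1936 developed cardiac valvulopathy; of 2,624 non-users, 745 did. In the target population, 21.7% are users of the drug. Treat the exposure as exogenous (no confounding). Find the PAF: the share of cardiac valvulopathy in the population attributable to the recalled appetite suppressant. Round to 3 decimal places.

p₁ = P(outcome | exposed) = 1936/3681 = 0.52594
p₀ = P(outcome | unexposed) = 745/2624 = 0.28392
Overall risk P(Y=1) = π·p₁ + (1−π)·p₀ = 0.217×0.52594 + 0.783×0.28392 = 0.33644.
Under exogeneity, PAF = [P(Y=1) − p₀] / P(Y=1).
PAF = (0.33644 − 0.28392) / 0.33644 ≈ 0.1561

PAF ≈ 0.156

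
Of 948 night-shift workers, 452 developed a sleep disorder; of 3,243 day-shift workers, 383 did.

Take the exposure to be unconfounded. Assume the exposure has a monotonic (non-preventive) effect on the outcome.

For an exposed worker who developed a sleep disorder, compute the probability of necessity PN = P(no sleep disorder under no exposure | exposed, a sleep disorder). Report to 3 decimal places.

p₁ = P(outcome | exposed) = 452/948 = 0.47679
p₀ = P(outcome | unexposed) = 383/3243 = 0.1181
Under exogeneity and monotonicity, PN = (p₁ − p₀) / p₁.
PN = (0.47679 − 0.1181) / 0.47679 = 0.35869 / 0.47679 ≈ 0.7523

PN ≈ 0.752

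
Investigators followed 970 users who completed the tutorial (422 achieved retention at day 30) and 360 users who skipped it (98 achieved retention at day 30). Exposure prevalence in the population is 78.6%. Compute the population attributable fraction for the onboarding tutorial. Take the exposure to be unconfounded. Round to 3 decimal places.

p₁ = P(outcome | exposed) = 422/970 = 0.43505
p₀ = P(outcome | unexposed) = 98/360 = 0.27222
Overall risk P(Y=1) = π·p₁ + (1−π)·p₀ = 0.786×0.43505 + 0.214×0.27222 = 0.40021.
Under exogeneity, PAF = [P(Y=1) − p₀] / P(Y=1).
PAF = (0.40021 − 0.27222) / 0.40021 ≈ 0.3198

PAF ≈ 0.320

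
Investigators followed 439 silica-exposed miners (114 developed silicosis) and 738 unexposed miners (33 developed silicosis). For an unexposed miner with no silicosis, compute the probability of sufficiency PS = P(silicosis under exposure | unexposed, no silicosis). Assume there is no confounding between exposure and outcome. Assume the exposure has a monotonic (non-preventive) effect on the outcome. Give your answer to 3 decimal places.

PS ≈ 0.225

p₁ = P(outcome | exposed) = 114/439 = 0.25968
p₀ = P(outcome | unexposed) = 33/738 = 0.044715
Under exogeneity and monotonicity, PS = (p₁ − p₀) / (1 − p₀).
PS = (0.25968 − 0.044715) / (1 − 0.044715) = 0.21497 / 0.95528 ≈ 0.2250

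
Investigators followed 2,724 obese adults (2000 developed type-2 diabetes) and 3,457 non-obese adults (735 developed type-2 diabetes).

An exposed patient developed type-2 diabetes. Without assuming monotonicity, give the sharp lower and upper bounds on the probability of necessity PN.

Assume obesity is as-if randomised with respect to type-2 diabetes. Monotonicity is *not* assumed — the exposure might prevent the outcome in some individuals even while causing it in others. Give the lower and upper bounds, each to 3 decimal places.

p₁ = P(outcome | exposed) = 2000/2724 = 0.73421
p₀ = P(outcome | unexposed) = 735/3457 = 0.21261
Under exogeneity alone the bounds on PN are max{0,(p₁−p₀)/p₁} ≤ PN ≤ min{1,(1−p₀)/p₁}.
  lower = (p₁ − p₀)/p₁ = 0.5216 / 0.73421 ≈ 0.7104
  upper = min{1, (1 − p₀)/p₁} = 0.78739 / 0.73421 ≈ 1.0724 → capped at 1

0.710 ≤ PN ≤ 1.000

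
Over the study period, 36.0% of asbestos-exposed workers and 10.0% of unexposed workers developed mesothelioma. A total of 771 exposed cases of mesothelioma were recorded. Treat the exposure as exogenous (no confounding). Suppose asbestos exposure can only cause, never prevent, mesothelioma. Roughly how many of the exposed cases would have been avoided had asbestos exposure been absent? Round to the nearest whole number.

p₁ = 0.36, p₀ = 0.1.
PN = (p₁ − p₀)/p₁ = (0.36 − 0.1) / 0.36 ≈ 0.72222.
Attributable cases ≈ PN × (exposed cases) = 0.72222 × 771 ≈ 556.83.

about 557 cases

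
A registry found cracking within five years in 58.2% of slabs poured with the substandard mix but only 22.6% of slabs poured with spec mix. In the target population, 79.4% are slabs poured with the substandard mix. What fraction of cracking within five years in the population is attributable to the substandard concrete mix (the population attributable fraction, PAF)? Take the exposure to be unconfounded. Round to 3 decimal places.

p₁ = 0.582, p₀ = 0.226.
Overall risk P(Y=1) = π·p₁ + (1−π)·p₀ = 0.794×0.582 + 0.206×0.226 = 0.50866.
Under exogeneity, PAF = [P(Y=1) − p₀] / P(Y=1).
PAF = (0.50866 − 0.226) / 0.50866 ≈ 0.5557

PAF ≈ 0.556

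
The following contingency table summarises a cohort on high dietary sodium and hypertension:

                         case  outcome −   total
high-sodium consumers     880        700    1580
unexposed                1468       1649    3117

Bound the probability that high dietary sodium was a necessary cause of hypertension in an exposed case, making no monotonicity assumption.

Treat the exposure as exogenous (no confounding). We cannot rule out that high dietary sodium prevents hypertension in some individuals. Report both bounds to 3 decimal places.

0.154 ≤ PN ≤ 0.950

p₁ = P(outcome | exposed) = 880/1580 = 0.55696
p₀ = P(outcome | unexposed) = 1468/3117 = 0.47097
Under exogeneity alone the bounds on PN are max{0,(p₁−p₀)/p₁} ≤ PN ≤ min{1,(1−p₀)/p₁}.
  lower = (p₁ − p₀)/p₁ = 0.085996 / 0.55696 ≈ 0.1544
  upper = min{1, (1 − p₀)/p₁} = 0.52903 / 0.55696 ≈ 0.9499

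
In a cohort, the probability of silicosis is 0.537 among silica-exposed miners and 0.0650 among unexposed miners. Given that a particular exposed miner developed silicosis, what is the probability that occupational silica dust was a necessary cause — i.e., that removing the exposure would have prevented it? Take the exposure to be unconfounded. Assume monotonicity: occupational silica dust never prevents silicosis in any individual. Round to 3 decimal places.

PN ≈ 0.879

Let p₁ = 0.537, p₀ = 0.065.
Under exogeneity and monotonicity, PN = (p₁ − p₀) / p₁.
PN = (0.537 − 0.065) / 0.537 = 0.472 / 0.537 ≈ 0.8790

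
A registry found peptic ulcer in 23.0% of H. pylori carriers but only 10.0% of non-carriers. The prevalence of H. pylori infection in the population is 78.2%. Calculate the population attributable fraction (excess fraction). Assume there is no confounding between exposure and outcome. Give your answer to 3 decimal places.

PAF ≈ 0.504

p₁ = 0.23, p₀ = 0.1.
Overall risk P(Y=1) = π·p₁ + (1−π)·p₀ = 0.782×0.23 + 0.218×0.1 = 0.20166.
Under exogeneity, PAF = [P(Y=1) − p₀] / P(Y=1).
PAF = (0.20166 − 0.1) / 0.20166 ≈ 0.5041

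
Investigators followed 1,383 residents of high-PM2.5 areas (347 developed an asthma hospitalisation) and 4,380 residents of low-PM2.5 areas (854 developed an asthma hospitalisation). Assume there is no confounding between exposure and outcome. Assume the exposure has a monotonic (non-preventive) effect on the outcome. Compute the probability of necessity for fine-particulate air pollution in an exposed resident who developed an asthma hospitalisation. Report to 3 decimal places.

PN ≈ 0.223

p₁ = P(outcome | exposed) = 347/1383 = 0.2509
p₀ = P(outcome | unexposed) = 854/4380 = 0.19498
Under exogeneity and monotonicity, PN = (p₁ − p₀) / p₁.
PN = (0.2509 − 0.19498) / 0.2509 = 0.055927 / 0.2509 ≈ 0.2229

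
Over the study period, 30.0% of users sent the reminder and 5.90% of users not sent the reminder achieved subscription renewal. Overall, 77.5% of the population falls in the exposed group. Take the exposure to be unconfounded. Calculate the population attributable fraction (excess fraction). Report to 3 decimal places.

p₁ = 0.3, p₀ = 0.059.
Overall risk P(Y=1) = π·p₁ + (1−π)·p₀ = 0.775×0.3 + 0.225×0.059 = 0.24577.
Under exogeneity, PAF = [P(Y=1) − p₀] / P(Y=1).
PAF = (0.24577 − 0.059) / 0.24577 ≈ 0.7599

PAF ≈ 0.760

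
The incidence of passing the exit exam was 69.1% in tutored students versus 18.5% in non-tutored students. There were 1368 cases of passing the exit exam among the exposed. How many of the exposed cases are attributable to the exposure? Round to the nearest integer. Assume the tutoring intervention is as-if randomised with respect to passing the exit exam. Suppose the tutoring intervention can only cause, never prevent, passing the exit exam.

p₁ = 0.691, p₀ = 0.185.
PN = (p₁ − p₀)/p₁ = (0.691 − 0.185) / 0.691 ≈ 0.73227.
Attributable cases ≈ PN × (exposed cases) = 0.73227 × 1368 ≈ 1001.75.

about 1002 cases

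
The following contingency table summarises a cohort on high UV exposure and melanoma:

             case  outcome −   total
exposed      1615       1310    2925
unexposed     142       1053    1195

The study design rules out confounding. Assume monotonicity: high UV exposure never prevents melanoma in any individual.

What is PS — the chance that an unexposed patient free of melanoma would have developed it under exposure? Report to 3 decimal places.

PS ≈ 0.492

p₁ = P(outcome | exposed) = 1615/2925 = 0.55214
p₀ = P(outcome | unexposed) = 142/1195 = 0.11883
Under exogeneity and monotonicity, PS = (p₁ − p₀) / (1 − p₀).
PS = (0.55214 − 0.11883) / (1 − 0.11883) = 0.43331 / 0.88117 ≈ 0.4917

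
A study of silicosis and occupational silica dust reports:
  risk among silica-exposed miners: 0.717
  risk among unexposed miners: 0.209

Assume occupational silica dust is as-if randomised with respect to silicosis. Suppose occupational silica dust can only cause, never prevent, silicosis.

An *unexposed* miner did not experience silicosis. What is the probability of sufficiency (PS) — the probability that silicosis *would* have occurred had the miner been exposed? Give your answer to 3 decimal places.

Let p₁ = 0.717, p₀ = 0.209.
Under exogeneity and monotonicity, PS = (p₁ − p₀) / (1 − p₀).
PS = (0.717 − 0.209) / (1 − 0.209) = 0.508 / 0.791 ≈ 0.6422

PS ≈ 0.642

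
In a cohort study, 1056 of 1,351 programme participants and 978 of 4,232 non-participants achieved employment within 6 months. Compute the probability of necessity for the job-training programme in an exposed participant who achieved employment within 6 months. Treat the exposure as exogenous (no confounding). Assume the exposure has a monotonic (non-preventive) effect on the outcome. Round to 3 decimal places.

p₁ = P(outcome | exposed) = 1056/1351 = 0.78164
p₀ = P(outcome | unexposed) = 978/4232 = 0.2311
Under exogeneity and monotonicity, PN = (p₁ − p₀) / p₁.
PN = (0.78164 − 0.2311) / 0.78164 = 0.55055 / 0.78164 ≈ 0.7043

PN ≈ 0.704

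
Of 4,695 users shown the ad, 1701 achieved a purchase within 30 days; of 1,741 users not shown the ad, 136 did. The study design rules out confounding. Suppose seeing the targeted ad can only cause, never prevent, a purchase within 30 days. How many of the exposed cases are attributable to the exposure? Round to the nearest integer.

p₁ = P(outcome | exposed) = 1701/4695 = 0.3623
p₀ = P(outcome | unexposed) = 136/1741 = 0.078116
PN = (p₁ − p₀)/p₁ = (0.3623 − 0.078116) / 0.3623 ≈ 0.78439.
Attributable cases ≈ PN × (exposed cases) = 0.78439 × 1701 ≈ 1334.25.

about 1334 cases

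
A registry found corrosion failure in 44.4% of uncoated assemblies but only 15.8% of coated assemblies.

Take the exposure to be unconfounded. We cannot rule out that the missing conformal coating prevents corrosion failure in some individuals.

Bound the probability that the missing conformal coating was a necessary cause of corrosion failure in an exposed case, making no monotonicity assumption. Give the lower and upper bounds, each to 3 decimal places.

p₁ = 0.444, p₀ = 0.158.
Under exogeneity alone the bounds on PN are max{0,(p₁−p₀)/p₁} ≤ PN ≤ min{1,(1−p₀)/p₁}.
  lower = (p₁ − p₀)/p₁ = 0.286 / 0.444 ≈ 0.6441
  upper = min{1, (1 − p₀)/p₁} = 0.842 / 0.444 ≈ 1.8964 → capped at 1

0.644 ≤ PN ≤ 1.000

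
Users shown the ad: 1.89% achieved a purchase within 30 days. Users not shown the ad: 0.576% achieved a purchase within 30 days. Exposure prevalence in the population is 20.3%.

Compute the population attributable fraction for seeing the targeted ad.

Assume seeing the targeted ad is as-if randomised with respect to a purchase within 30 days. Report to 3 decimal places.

PAF ≈ 0.317

p₁ = 0.0189, p₀ = 0.00576.
Overall risk P(Y=1) = π·p₁ + (1−π)·p₀ = 0.203×0.0189 + 0.797×0.00576 = 0.0084274.
Under exogeneity, PAF = [P(Y=1) − p₀] / P(Y=1).
PAF = (0.0084274 − 0.00576) / 0.0084274 ≈ 0.3165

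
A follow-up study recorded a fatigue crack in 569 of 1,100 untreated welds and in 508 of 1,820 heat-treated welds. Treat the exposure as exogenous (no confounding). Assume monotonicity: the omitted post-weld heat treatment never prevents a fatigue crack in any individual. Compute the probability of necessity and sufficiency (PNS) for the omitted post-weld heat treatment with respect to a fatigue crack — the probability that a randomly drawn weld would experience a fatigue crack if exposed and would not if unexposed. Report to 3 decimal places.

p₁ = P(outcome | exposed) = 569/1100 = 0.51727
p₀ = P(outcome | unexposed) = 508/1820 = 0.27912
Under exogeneity and monotonicity, PNS = p₁ − p₀.
PNS = 0.51727 − 0.27912 = 0.23815

PNS ≈ 0.238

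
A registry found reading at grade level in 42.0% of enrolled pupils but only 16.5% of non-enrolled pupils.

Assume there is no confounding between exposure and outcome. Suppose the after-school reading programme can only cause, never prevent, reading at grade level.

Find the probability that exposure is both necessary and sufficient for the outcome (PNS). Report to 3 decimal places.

p₁ = 0.42, p₀ = 0.165.
Under exogeneity and monotonicity, PNS = p₁ − p₀.
PNS = 0.42 − 0.165 = 0.255

PNS ≈ 0.255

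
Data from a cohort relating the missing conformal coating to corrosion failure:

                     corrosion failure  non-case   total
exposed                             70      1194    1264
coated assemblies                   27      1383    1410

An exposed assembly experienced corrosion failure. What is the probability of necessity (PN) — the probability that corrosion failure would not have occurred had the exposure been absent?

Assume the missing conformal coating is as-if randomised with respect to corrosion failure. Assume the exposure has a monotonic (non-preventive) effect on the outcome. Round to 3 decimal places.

PN ≈ 0.654

p₁ = P(outcome | exposed) = 70/1264 = 0.05538
p₀ = P(outcome | unexposed) = 27/1410 = 0.019149
Under exogeneity and monotonicity, PN = (p₁ − p₀)/p₁.
PN = (0.05538 − 0.019149) / 0.05538 ≈ 0.6542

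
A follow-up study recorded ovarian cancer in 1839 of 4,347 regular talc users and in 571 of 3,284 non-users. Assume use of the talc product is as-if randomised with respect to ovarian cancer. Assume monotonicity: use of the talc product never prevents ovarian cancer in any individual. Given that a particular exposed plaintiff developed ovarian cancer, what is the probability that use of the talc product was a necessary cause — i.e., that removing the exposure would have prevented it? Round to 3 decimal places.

PN ≈ 0.589

p₁ = P(outcome | exposed) = 1839/4347 = 0.42305
p₀ = P(outcome | unexposed) = 571/3284 = 0.17387
Under exogeneity and monotonicity, PN = (p₁ − p₀) / p₁.
PN = (0.42305 − 0.17387) / 0.42305 = 0.24918 / 0.42305 ≈ 0.5890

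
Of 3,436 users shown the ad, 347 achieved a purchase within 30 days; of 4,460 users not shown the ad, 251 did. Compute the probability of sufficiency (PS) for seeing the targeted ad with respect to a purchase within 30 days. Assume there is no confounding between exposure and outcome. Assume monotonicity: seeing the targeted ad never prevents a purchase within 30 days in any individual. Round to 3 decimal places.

PS ≈ 0.047

p₁ = P(outcome | exposed) = 347/3436 = 0.10099
p₀ = P(outcome | unexposed) = 251/4460 = 0.056278
Under exogeneity and monotonicity, PS = (p₁ − p₀) / (1 − p₀).
PS = (0.10099 − 0.056278) / (1 − 0.056278) = 0.044711 / 0.94372 ≈ 0.0474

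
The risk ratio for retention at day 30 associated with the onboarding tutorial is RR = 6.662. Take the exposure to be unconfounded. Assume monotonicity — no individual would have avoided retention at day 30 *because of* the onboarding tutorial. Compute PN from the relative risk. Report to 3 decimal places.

PN ≈ 0.850

Under exogeneity and monotonicity, PN = (RR − 1) / RR = 1 − 1/RR.
PN = (6.662 − 1) / 6.662 = 5.662 / 6.662 ≈ 0.8499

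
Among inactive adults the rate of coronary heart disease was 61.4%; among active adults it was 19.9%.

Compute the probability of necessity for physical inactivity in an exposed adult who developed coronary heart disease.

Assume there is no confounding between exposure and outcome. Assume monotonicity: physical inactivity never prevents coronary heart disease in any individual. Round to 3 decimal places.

p₁ = 0.614, p₀ = 0.199.
Under exogeneity and monotonicity, PN = (p₁ − p₀) / p₁.
PN = (0.614 − 0.199) / 0.614 = 0.415 / 0.614 ≈ 0.6759

PN ≈ 0.676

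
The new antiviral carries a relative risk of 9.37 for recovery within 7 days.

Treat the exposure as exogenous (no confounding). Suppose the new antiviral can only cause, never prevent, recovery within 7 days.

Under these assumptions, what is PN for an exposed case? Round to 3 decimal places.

Under exogeneity and monotonicity, PN = (RR − 1) / RR = 1 − 1/RR.
PN = (9.37 − 1) / 9.37 = 8.37 / 9.37 ≈ 0.8933

PN ≈ 0.893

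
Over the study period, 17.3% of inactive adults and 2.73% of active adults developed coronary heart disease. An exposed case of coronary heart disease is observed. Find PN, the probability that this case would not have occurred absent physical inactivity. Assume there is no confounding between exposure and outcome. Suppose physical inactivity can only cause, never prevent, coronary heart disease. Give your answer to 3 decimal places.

p₁ = 0.173, p₀ = 0.0273.
Under exogeneity and monotonicity, PN = (p₁ − p₀) / p₁.
PN = (0.173 − 0.0273) / 0.173 = 0.1457 / 0.173 ≈ 0.8422

PN ≈ 0.842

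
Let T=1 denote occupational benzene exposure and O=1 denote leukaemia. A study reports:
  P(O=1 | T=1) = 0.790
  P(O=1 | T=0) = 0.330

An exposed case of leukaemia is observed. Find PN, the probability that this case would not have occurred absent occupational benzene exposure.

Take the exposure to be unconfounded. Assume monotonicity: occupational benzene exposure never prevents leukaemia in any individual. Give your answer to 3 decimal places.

PN ≈ 0.582

Let p₁ = 0.79, p₀ = 0.33.
Under exogeneity and monotonicity, PN = (p₁ − p₀) / p₁.
PN = (0.79 − 0.33) / 0.79 = 0.46 / 0.79 ≈ 0.5823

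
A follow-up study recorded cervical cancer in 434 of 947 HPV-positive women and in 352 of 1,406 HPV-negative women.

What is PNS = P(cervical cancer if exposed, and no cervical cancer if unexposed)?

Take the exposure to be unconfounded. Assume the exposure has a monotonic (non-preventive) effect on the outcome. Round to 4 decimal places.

p₁ = P(outcome | exposed) = 434/947 = 0.45829
p₀ = P(outcome | unexposed) = 352/1406 = 0.25036
Under exogeneity and monotonicity, PNS = p₁ − p₀.
PNS = 0.45829 − 0.25036 = 0.20793

PNS ≈ 0.2079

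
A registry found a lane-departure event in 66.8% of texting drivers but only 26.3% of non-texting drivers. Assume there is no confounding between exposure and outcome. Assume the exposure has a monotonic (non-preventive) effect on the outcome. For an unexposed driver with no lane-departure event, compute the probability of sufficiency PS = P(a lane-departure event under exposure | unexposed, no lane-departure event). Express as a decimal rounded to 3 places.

PS ≈ 0.550

p₁ = 0.668, p₀ = 0.263.
Under exogeneity and monotonicity, PS = (p₁ − p₀) / (1 − p₀).
PS = (0.668 − 0.263) / (1 − 0.263) = 0.405 / 0.737 ≈ 0.5495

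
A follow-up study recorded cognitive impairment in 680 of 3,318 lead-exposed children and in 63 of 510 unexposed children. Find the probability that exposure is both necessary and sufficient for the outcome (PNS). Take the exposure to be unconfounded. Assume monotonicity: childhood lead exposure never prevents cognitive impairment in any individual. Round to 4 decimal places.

p₁ = P(outcome | exposed) = 680/3318 = 0.20494
p₀ = P(outcome | unexposed) = 63/510 = 0.12353
Under exogeneity and monotonicity, PNS = p₁ − p₀.
PNS = 0.20494 − 0.12353 = 0.081413

PNS ≈ 0.0814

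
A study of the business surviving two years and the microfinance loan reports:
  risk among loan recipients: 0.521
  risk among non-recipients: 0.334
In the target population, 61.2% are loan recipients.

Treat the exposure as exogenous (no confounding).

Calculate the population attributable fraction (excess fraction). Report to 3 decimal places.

PAF ≈ 0.255

Let p₁ = 0.521, p₀ = 0.334.
Overall risk P(Y=1) = π·p₁ + (1−π)·p₀ = 0.612×0.521 + 0.388×0.334 = 0.44844.
Under exogeneity, PAF = [P(Y=1) − p₀] / P(Y=1).
PAF = (0.44844 − 0.334) / 0.44844 ≈ 0.2552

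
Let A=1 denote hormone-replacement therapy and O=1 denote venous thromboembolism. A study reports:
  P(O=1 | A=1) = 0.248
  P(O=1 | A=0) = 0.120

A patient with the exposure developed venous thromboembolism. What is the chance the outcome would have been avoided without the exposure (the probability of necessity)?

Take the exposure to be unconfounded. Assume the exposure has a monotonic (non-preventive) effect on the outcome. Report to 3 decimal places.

Let p₁ = 0.248, p₀ = 0.12.
Under exogeneity and monotonicity, PN = (p₁ − p₀) / p₁.
PN = (0.248 − 0.12) / 0.248 = 0.128 / 0.248 ≈ 0.5161

PN ≈ 0.516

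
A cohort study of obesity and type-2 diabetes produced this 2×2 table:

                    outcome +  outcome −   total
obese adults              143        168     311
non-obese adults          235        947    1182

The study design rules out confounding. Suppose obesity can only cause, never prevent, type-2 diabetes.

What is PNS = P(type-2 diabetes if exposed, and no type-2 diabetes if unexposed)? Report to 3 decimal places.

PNS ≈ 0.261

p₁ = P(outcome | exposed) = 143/311 = 0.45981
p₀ = P(outcome | unexposed) = 235/1182 = 0.19882
Under exogeneity and monotonicity, PNS = p₁ − p₀.
PNS = 0.45981 − 0.19882 = 0.26099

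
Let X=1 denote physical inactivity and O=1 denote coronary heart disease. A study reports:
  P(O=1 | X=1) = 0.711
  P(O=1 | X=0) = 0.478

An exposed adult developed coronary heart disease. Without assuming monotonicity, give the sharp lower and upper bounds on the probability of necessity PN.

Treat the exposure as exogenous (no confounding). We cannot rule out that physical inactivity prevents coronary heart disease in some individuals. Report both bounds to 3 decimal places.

0.328 ≤ PN ≤ 0.734

Let p₁ = 0.711, p₀ = 0.478.
Under exogeneity alone the bounds on PN are max{0,(p₁−p₀)/p₁} ≤ PN ≤ min{1,(1−p₀)/p₁}.
  lower = (p₁ − p₀)/p₁ = 0.233 / 0.711 ≈ 0.3277
  upper = min{1, (1 − p₀)/p₁} = 0.522 / 0.711 ≈ 0.7342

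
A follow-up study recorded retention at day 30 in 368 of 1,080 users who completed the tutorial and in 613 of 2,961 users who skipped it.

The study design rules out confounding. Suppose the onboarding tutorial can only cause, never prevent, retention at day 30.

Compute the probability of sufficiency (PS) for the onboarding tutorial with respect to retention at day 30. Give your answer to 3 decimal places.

PS ≈ 0.169

p₁ = P(outcome | exposed) = 368/1080 = 0.34074
p₀ = P(outcome | unexposed) = 613/2961 = 0.20702
Under exogeneity and monotonicity, PS = (p₁ − p₀) / (1 − p₀).
PS = (0.34074 − 0.20702) / (1 − 0.20702) = 0.13372 / 0.79298 ≈ 0.1686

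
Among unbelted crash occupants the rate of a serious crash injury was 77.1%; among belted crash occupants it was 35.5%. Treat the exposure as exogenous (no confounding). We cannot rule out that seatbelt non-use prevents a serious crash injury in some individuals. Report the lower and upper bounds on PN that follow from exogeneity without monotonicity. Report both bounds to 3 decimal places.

p₁ = 0.771, p₀ = 0.355.
Under exogeneity alone the bounds on PN are max{0,(p₁−p₀)/p₁} ≤ PN ≤ min{1,(1−p₀)/p₁}.
  lower = (p₁ − p₀)/p₁ = 0.416 / 0.771 ≈ 0.5396
  upper = min{1, (1 − p₀)/p₁} = 0.645 / 0.771 ≈ 0.8366

0.540 ≤ PN ≤ 0.837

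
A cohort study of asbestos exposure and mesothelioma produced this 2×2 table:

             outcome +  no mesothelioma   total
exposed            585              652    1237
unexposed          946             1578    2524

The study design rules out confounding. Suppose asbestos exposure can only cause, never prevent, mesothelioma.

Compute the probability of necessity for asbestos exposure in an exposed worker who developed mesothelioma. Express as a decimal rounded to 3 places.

p₁ = P(outcome | exposed) = 585/1237 = 0.47292
p₀ = P(outcome | unexposed) = 946/2524 = 0.3748
Under exogeneity and monotonicity, PN = (p₁ − p₀)/p₁.
PN = (0.47292 − 0.3748) / 0.47292 ≈ 0.2075

PN ≈ 0.207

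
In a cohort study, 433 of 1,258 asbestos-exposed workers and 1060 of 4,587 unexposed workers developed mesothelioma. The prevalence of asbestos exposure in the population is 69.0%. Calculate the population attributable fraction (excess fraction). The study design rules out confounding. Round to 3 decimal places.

p₁ = P(outcome | exposed) = 433/1258 = 0.3442
p₀ = P(outcome | unexposed) = 1060/4587 = 0.23109
Overall risk P(Y=1) = π·p₁ + (1−π)·p₀ = 0.69×0.3442 + 0.31×0.23109 = 0.30913.
Under exogeneity, PAF = [P(Y=1) − p₀] / P(Y=1).
PAF = (0.30913 − 0.23109) / 0.30913 ≈ 0.2525

PAF ≈ 0.252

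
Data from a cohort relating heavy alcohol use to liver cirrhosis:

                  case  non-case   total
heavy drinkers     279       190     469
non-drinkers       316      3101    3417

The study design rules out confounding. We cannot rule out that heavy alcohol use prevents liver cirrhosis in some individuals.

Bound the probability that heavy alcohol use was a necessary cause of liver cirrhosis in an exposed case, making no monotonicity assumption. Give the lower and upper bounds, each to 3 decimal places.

0.845 ≤ PN ≤ 1.000

p₁ = P(outcome | exposed) = 279/469 = 0.59488
p₀ = P(outcome | unexposed) = 316/3417 = 0.092479
Under exogeneity alone the bounds on PN are max{0,(p₁−p₀)/p₁} ≤ PN ≤ min{1,(1−p₀)/p₁}.
  lower = (p₁ − p₀)/p₁ = 0.5024 / 0.59488 ≈ 0.8445
  upper = min{1, (1 − p₀)/p₁} = 0.90752 / 0.59488 ≈ 1.5255 → capped at 1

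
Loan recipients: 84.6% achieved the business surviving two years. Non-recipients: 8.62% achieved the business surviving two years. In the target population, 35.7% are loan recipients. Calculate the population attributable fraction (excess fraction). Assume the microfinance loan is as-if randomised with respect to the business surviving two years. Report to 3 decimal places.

PAF ≈ 0.759

p₁ = 0.846, p₀ = 0.0862.
Overall risk P(Y=1) = π·p₁ + (1−π)·p₀ = 0.357×0.846 + 0.643×0.0862 = 0.35745.
Under exogeneity, PAF = [P(Y=1) − p₀] / P(Y=1).
PAF = (0.35745 − 0.0862) / 0.35745 ≈ 0.7588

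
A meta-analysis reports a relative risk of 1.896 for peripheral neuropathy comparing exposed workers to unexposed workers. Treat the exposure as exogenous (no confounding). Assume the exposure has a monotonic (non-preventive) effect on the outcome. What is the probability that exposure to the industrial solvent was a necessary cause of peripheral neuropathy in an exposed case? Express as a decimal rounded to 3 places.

PN ≈ 0.473

Under exogeneity and monotonicity, PN = (RR − 1) / RR = 1 − 1/RR.
PN = (1.896 − 1) / 1.896 = 0.896 / 1.896 ≈ 0.4726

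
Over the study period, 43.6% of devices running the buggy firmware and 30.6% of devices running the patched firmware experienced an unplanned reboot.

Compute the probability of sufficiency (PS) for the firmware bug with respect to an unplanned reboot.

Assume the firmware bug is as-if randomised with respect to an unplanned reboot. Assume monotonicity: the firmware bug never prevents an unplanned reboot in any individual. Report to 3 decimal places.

PS ≈ 0.187

p₁ = 0.436, p₀ = 0.306.
Under exogeneity and monotonicity, PS = (p₁ − p₀) / (1 − p₀).
PS = (0.436 − 0.306) / (1 − 0.306) = 0.13 / 0.694 ≈ 0.1873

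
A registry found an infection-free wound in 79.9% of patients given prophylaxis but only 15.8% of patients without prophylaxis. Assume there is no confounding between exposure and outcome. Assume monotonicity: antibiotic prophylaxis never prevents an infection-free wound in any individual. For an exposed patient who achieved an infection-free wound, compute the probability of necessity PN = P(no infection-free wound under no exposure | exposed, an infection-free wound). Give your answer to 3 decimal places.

p₁ = 0.799, p₀ = 0.158.
Under exogeneity and monotonicity, PN = (p₁ − p₀) / p₁.
PN = (0.799 − 0.158) / 0.799 = 0.641 / 0.799 ≈ 0.8023

PN ≈ 0.802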